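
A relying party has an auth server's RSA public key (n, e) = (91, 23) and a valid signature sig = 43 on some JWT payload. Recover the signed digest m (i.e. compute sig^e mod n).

sig^23 mod 91 = 36

36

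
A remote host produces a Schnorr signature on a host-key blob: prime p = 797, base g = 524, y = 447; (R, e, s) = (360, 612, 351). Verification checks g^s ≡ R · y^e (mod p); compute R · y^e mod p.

447^2 = 199809 ≡ 559
447^4 ≡ 559^2 = 312481 ≡ 57
447^8 ≡ 57^2 = 3249 ≡ 61
447^16 ≡ 61^2 = 3721 ≡ 533
447^32 ≡ 533^2 = 284089 ≡ 357
447^64 ≡ 357^2 = 127449 ≡ 726
447^128 ≡ 726^2 = 527076 ≡ 259
447^256 ≡ 259^2 = 67081 ≡ 133
447^512 ≡ 133^2 = 17689 ≡ 155
612 = 512 + 64 + 32 + 4, so 447^612 ≡ 155·726·357·57 ≡ 315 (mod 797)
R · y^e ≡ 360·315 = 113400 ≡ 226 (mod 797)

226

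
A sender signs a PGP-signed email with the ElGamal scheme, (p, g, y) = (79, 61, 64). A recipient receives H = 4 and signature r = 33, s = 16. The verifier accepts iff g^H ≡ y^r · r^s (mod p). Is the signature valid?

valid

Left side g^H mod p:
61^2 = 3721 ≡ 8
61^4 ≡ 8^2 = 64
Right side y^r · r^s mod p:
64^2 = 4096 ≡ 67
64^4 ≡ 67^2 = 4489 ≡ 65
64^8 ≡ 65^2 = 4225 ≡ 38
64^16 ≡ 38^2 = 1444 ≡ 22
64^32 ≡ 22^2 = 484 ≡ 10
33 = 32 + 1, so 64^33 ≡ 10·64 ≡ 8 (mod 79)
33^2 = 1089 ≡ 62
33^4 ≡ 62^2 = 3844 ≡ 52
33^8 ≡ 52^2 = 2704 ≡ 18
33^16 ≡ 18^2 = 324 ≡ 8
8·8 = 64 ≡ 64 (mod 79)
64 ≡ 64 (mod 79), so the signature is genuine.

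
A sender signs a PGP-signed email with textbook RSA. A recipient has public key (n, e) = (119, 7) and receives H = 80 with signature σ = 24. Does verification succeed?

passes

Squares mod 119: σ^1≡24, σ^2≡100, σ^4≡4
7 = 4 + 2 + 1, so σ^7 ≡ 4·100·24 ≡ 80 (mod 119)
80 = H, so the signature checks out.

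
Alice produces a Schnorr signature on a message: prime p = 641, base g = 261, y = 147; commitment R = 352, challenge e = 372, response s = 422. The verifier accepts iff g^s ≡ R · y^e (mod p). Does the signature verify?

verifies

g^s mod p:
Squares mod 641: 261^1≡261, 261^2≡175, 261^4≡498, 261^8≡578, 261^16≡123, 261^32≡386, 261^64≡284, 261^128≡531, 261^256≡562
422 = 256 + 128 + 32 + 4 + 2, so 261^422 ≡ 562·531·386·498·175 ≡ 338 (mod 641)
R · y^e mod p:
Squares mod 641: 147^1≡147, 147^2≡456, 147^4≡252, 147^8≡45, 147^16≡102, 147^32≡148, 147^64≡110, 147^128≡562, 147^256≡472
372 = 256 + 64 + 32 + 16 + 4, so 147^372 ≡ 472·110·148·102·252 ≡ 143 (mod 641)
352·143 = 50336 ≡ 338 (mod 641)
338 ≡ 338 (mod 641); signature holds.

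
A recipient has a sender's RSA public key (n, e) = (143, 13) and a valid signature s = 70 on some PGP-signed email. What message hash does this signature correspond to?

s^13 mod 143 = 31

31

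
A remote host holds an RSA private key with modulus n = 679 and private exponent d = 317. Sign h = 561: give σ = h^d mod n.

Squares mod 679: h^1≡561, h^2≡344, h^4≡190, h^8≡113, h^16≡547, h^32≡449, h^64≡617, h^128≡449, h^256≡617
317 = 256 + 32 + 16 + 8 + 4 + 1, so h^317 ≡ 617·449·547·113·190·561 ≡ 393 (mod 679)

393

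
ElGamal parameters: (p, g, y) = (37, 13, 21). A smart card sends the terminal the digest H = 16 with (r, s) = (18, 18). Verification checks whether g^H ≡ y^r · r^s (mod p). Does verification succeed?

fails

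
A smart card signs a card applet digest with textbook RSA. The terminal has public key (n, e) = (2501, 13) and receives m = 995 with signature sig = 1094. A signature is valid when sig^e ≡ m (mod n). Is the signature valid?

invalid

sig^2 ≡ 1094^2 = 1196836 ≡ 1358
sig^4 ≡ 1358^2 = 1844164 ≡ 927
sig^8 ≡ 927^2 = 859329 ≡ 1486
13 = 8 + 4 + 1, so sig^13 ≡ 1486·927·1094 ≡ 1506 (mod 2501)
sig^13 mod 2501 = 1506, but m = 995.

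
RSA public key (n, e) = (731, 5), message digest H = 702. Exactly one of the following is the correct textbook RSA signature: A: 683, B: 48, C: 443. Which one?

Candidate A: Squares mod 731: 683^1≡683, 683^2≡111, 683^4≡625; 5 = 4 + 1, so 683^5 ≡ 625·683 ≡ 702 (mod 731)
  → matches H = 702
Candidate B: Squares mod 731: 48^1≡48, 48^2≡111, 48^4≡625; 5 = 4 + 1, so 48^5 ≡ 625·48 ≡ 29 (mod 731)
Candidate C: Squares mod 731: 443^1≡443, 443^2≡341, 443^4≡52; 5 = 4 + 1, so 443^5 ≡ 52·443 ≡ 375 (mod 731)

A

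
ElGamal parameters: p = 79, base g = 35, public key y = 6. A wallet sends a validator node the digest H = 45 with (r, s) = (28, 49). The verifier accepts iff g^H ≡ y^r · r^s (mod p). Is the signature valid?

invalid

Left side g^H mod p:
35^2 = 1225 ≡ 40
35^4 ≡ 40^2 = 1600 ≡ 20
35^8 ≡ 20^2 = 400 ≡ 5
35^16 ≡ 5^2 = 25
35^32 ≡ 25^2 = 625 ≡ 72
45 = 32 + 8 + 4 + 1, so 35^45 ≡ 72·5·20·35 ≡ 69 (mod 79)
Right side y^r · r^s mod p:
6^2 = 36
6^4 ≡ 36^2 = 1296 ≡ 32
6^8 ≡ 32^2 = 1024 ≡ 76
6^16 ≡ 76^2 = 5776 ≡ 9
28 = 16 + 8 + 4, so 6^28 ≡ 9·76·32 ≡ 5 (mod 79)
28^2 = 784 ≡ 73
28^4 ≡ 73^2 = 5329 ≡ 36
28^8 ≡ 36^2 = 1296 ≡ 32
28^16 ≡ 32^2 = 1024 ≡ 76
28^32 ≡ 76^2 = 5776 ≡ 9
49 = 32 + 16 + 1, so 28^49 ≡ 9·76·28 ≡ 34 (mod 79)
5·34 = 170 ≡ 12 (mod 79)
69 ≠ 12, so verification fails.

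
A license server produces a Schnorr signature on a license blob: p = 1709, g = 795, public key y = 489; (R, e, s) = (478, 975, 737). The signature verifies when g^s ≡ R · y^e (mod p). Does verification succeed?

g^s mod p:
Squares mod 1709: 795^1≡795, 795^2≡1404, 795^4≡739, 795^8≡950, 795^16≡148, 795^32≡1396, 795^64≡556, 795^128≡1516, 795^256≡1360, 795^512≡462
737 = 512 + 128 + 64 + 32 + 1, so 795^737 ≡ 462·1516·556·1396·795 ≡ 1318 (mod 1709)
R · y^e mod p:
Squares mod 1709: 489^1≡489, 489^2≡1570, 489^4≡522, 489^8≡753, 489^16≡1330, 489^32≡85, 489^64≡389, 489^128≡929, 489^256≡1705, 489^512≡16
975 = 512 + 256 + 128 + 64 + 8 + 4 + 2 + 1, so 489^975 ≡ 16·1705·929·389·753·522·1570·489 ≡ 685 (mod 1709)
478·685 = 327430 ≡ 1011 (mod 1709)
1318 ≠ 1011; the check fails.

fails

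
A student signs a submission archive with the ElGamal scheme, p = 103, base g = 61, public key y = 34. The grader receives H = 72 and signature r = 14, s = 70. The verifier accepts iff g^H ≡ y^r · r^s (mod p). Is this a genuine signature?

forged

Left side g^H mod p:
61^2 = 3721 ≡ 13
61^4 ≡ 13^2 = 169 ≡ 66
61^8 ≡ 66^2 = 4356 ≡ 30
61^16 ≡ 30^2 = 900 ≡ 76
61^32 ≡ 76^2 = 5776 ≡ 8
61^64 ≡ 8^2 = 64
72 = 64 + 8, so 61^72 ≡ 64·30 ≡ 66 (mod 103)
Right side y^r · r^s mod p:
34^2 = 1156 ≡ 23
34^4 ≡ 23^2 = 529 ≡ 14
34^8 ≡ 14^2 = 196 ≡ 93
14 = 8 + 4 + 2, so 34^14 ≡ 93·14·23 ≡ 76 (mod 103)
14^2 = 196 ≡ 93
14^4 ≡ 93^2 = 8649 ≡ 100
14^8 ≡ 100^2 = 10000 ≡ 9
14^16 ≡ 9^2 = 81
14^32 ≡ 81^2 = 6561 ≡ 72
14^64 ≡ 72^2 = 5184 ≡ 34
70 = 64 + 4 + 2, so 14^70 ≡ 34·100·93 ≡ 93 (mod 103)
76·93 = 7068 ≡ 64 (mod 103)
66 ≠ 64, so verification fails.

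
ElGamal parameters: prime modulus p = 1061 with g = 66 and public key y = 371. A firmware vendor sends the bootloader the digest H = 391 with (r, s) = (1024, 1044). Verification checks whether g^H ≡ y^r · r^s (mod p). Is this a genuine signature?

forged

Left side g^H mod p:
66^2 = 4356 ≡ 112
66^4 ≡ 112^2 = 12544 ≡ 873
66^8 ≡ 873^2 = 762129 ≡ 331
66^16 ≡ 331^2 = 109561 ≡ 278
66^32 ≡ 278^2 = 77284 ≡ 892
66^64 ≡ 892^2 = 795664 ≡ 975
66^128 ≡ 975^2 = 950625 ≡ 1030
66^256 ≡ 1030^2 = 1060900 ≡ 961
391 = 256 + 128 + 4 + 2 + 1, so 66^391 ≡ 961·1030·873·112·66 ≡ 275 (mod 1061)
Right side y^r · r^s mod p:
371^2 = 137641 ≡ 772
371^4 ≡ 772^2 = 595984 ≡ 763
371^8 ≡ 763^2 = 582169 ≡ 741
371^16 ≡ 741^2 = 549081 ≡ 544
371^32 ≡ 544^2 = 295936 ≡ 978
371^64 ≡ 978^2 = 956484 ≡ 523
371^128 ≡ 523^2 = 273529 ≡ 852
371^256 ≡ 852^2 = 725904 ≡ 180
371^512 ≡ 180^2 = 32400 ≡ 570
371^1024 ≡ 570^2 = 324900 ≡ 234
1024^2 = 1048576 ≡ 308
1024^4 ≡ 308^2 = 94864 ≡ 435
1024^8 ≡ 435^2 = 189225 ≡ 367
1024^16 ≡ 367^2 = 134689 ≡ 1003
1024^32 ≡ 1003^2 = 1006009 ≡ 181
1024^64 ≡ 181^2 = 32761 ≡ 931
1024^128 ≡ 931^2 = 866761 ≡ 985
1024^256 ≡ 985^2 = 970225 ≡ 471
1024^512 ≡ 471^2 = 221841 ≡ 92
1024^1024 ≡ 92^2 = 8464 ≡ 1037
1044 = 1024 + 16 + 4, so 1024^1044 ≡ 1037·1003·435 ≡ 750 (mod 1061)
234·750 = 175500 ≡ 435 (mod 1061)
275 ≠ 435, so verification fails.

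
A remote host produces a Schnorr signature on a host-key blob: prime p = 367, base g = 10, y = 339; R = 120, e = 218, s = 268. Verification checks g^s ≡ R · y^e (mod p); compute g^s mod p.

248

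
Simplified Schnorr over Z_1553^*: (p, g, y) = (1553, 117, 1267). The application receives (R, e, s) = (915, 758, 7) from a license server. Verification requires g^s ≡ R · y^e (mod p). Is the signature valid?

g^s mod p:
117^2 = 13689 ≡ 1265
117^4 ≡ 1265^2 = 1600225 ≡ 635
7 = 4 + 2 + 1, so 117^7 ≡ 635·1265·117 ≡ 274 (mod 1553)
R · y^e mod p:
1267^2 = 1605289 ≡ 1040
1267^4 ≡ 1040^2 = 1081600 ≡ 712
1267^8 ≡ 712^2 = 506944 ≡ 666
1267^16 ≡ 666^2 = 443556 ≡ 951
1267^32 ≡ 951^2 = 904401 ≡ 555
1267^64 ≡ 555^2 = 308025 ≡ 531
1267^128 ≡ 531^2 = 281961 ≡ 868
1267^256 ≡ 868^2 = 753424 ≡ 219
1267^512 ≡ 219^2 = 47961 ≡ 1371
758 = 512 + 128 + 64 + 32 + 16 + 4 + 2, so 1267^758 ≡ 1371·868·531·555·951·712·1040 ≡ 260 (mod 1553)
915·260 = 237900 ≡ 291 (mod 1553)
274 ≠ 291; the check fails.

invalid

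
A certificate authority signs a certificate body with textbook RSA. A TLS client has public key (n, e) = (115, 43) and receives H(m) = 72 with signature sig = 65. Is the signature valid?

sig^2 ≡ 65^2 = 4225 ≡ 85
sig^4 ≡ 85^2 = 7225 ≡ 95
sig^8 ≡ 95^2 = 9025 ≡ 55
sig^16 ≡ 55^2 = 3025 ≡ 35
sig^32 ≡ 35^2 = 1225 ≡ 75
43 = 32 + 8 + 2 + 1, so sig^43 ≡ 75·55·85·65 ≡ 40 (mod 115)
The recovered value 40 does not match the digest 72.

invalid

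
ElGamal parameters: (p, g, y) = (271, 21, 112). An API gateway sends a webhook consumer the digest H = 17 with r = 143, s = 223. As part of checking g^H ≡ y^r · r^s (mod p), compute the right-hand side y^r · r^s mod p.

159

112^2 = 12544 ≡ 78
112^4 ≡ 78^2 = 6084 ≡ 122
112^8 ≡ 122^2 = 14884 ≡ 250
112^16 ≡ 250^2 = 62500 ≡ 170
112^32 ≡ 170^2 = 28900 ≡ 174
112^64 ≡ 174^2 = 30276 ≡ 195
112^128 ≡ 195^2 = 38025 ≡ 85
143 = 128 + 8 + 4 + 2 + 1, so 112^143 ≡ 85·250·122·78·112 ≡ 250 (mod 271)
143^2 = 20449 ≡ 124
143^4 ≡ 124^2 = 15376 ≡ 200
143^8 ≡ 200^2 = 40000 ≡ 163
143^16 ≡ 163^2 = 26569 ≡ 11
143^32 ≡ 11^2 = 121
143^64 ≡ 121^2 = 14641 ≡ 7
143^128 ≡ 7^2 = 49
223 = 128 + 64 + 16 + 8 + 4 + 2 + 1, so 143^223 ≡ 49·7·11·163·200·124·143 ≡ 186 (mod 271)
y^r · r^s ≡ 250·186 = 46500 ≡ 159 (mod 271)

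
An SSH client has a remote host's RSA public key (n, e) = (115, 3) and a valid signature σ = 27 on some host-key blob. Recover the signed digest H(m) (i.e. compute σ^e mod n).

18

σ^2 ≡ 27^2 = 729 ≡ 39
3 = 2 + 1, so σ^3 ≡ 39·27 ≡ 18 (mod 115)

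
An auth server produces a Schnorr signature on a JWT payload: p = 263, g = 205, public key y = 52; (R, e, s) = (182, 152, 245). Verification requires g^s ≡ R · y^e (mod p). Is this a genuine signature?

forged

g^s mod p:
205^2 = 42025 ≡ 208
205^4 ≡ 208^2 = 43264 ≡ 132
205^8 ≡ 132^2 = 17424 ≡ 66
205^16 ≡ 66^2 = 4356 ≡ 148
205^32 ≡ 148^2 = 21904 ≡ 75
205^64 ≡ 75^2 = 5625 ≡ 102
205^128 ≡ 102^2 = 10404 ≡ 147
245 = 128 + 64 + 32 + 16 + 4 + 1, so 205^245 ≡ 147·102·75·148·132·205 ≡ 36 (mod 263)
R · y^e mod p:
52^2 = 2704 ≡ 74
52^4 ≡ 74^2 = 5476 ≡ 216
52^8 ≡ 216^2 = 46656 ≡ 105
52^16 ≡ 105^2 = 11025 ≡ 242
52^32 ≡ 242^2 = 58564 ≡ 178
52^64 ≡ 178^2 = 31684 ≡ 124
52^128 ≡ 124^2 = 15376 ≡ 122
152 = 128 + 16 + 8, so 52^152 ≡ 122·242·105 ≡ 39 (mod 263)
182·39 = 7098 ≡ 260 (mod 263)
36 ≠ 260; the check fails.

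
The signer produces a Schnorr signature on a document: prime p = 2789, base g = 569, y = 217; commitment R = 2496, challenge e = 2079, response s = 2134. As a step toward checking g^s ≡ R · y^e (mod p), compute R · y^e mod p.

352

217^2 = 47089 ≡ 2465
217^4 ≡ 2465^2 = 6076225 ≡ 1783
217^8 ≡ 1783^2 = 3179089 ≡ 2418
217^16 ≡ 2418^2 = 5846724 ≡ 980
217^32 ≡ 980^2 = 960400 ≡ 984
217^64 ≡ 984^2 = 968256 ≡ 473
217^128 ≡ 473^2 = 223729 ≡ 609
217^256 ≡ 609^2 = 370881 ≡ 2733
217^512 ≡ 2733^2 = 7469289 ≡ 347
217^1024 ≡ 347^2 = 120409 ≡ 482
217^2048 ≡ 482^2 = 232324 ≡ 837
2079 = 2048 + 16 + 8 + 4 + 2 + 1, so 217^2079 ≡ 837·980·2418·1783·2465·217 ≡ 608 (mod 2789)
R · y^e ≡ 2496·608 = 1517568 ≡ 352 (mod 2789)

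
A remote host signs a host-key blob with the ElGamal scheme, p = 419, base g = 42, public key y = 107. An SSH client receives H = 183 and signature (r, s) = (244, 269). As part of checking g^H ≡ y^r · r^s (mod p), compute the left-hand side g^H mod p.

Squares mod 419: 42^1≡42, 42^2≡88, 42^4≡202, 42^8≡161, 42^16≡362, 42^32≡316, 42^64≡134, 42^128≡358
183 = 128 + 32 + 16 + 4 + 2 + 1, so 42^183 ≡ 358·316·362·202·88·42 ≡ 18 (mod 419)

18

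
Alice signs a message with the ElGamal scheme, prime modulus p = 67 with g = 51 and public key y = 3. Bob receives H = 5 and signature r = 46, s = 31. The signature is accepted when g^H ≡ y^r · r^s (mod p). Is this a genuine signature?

Left side g^H mod p:
51^5 mod 67 = 41
Right side y^r · r^s mod p:
3^46 mod 67 = 9
46^31 mod 67 = 12
9·12 = 108 ≡ 41 (mod 67)
41 ≡ 41 (mod 67), so the signature is genuine.

genuine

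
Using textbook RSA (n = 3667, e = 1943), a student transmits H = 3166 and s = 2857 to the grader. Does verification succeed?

Squares mod 3667: s^1≡2857, s^2≡3374, s^4≡1508, s^8≡524, s^16≡3218, s^32≡3583, s^64≡3389, s^128≡277, s^256≡3389, s^512≡277, s^1024≡3389
1943 = 1024 + 512 + 256 + 128 + 16 + 4 + 2 + 1, so s^1943 ≡ 3389·277·3389·277·3218·1508·3374·2857 ≡ 2880 (mod 3667)
s^1943 mod 3667 = 2880, but H = 3166.

fails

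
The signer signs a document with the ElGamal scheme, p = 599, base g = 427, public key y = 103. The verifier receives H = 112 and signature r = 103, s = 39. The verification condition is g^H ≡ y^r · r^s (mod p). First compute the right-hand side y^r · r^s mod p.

103^2 = 10609 ≡ 426
103^4 ≡ 426^2 = 181476 ≡ 578
103^8 ≡ 578^2 = 334084 ≡ 441
103^16 ≡ 441^2 = 194481 ≡ 405
103^32 ≡ 405^2 = 164025 ≡ 498
103^64 ≡ 498^2 = 248004 ≡ 18
103 = 64 + 32 + 4 + 2 + 1, so 103^103 ≡ 18·498·578·426·103 ≡ 102 (mod 599)
103^2 = 10609 ≡ 426
103^4 ≡ 426^2 = 181476 ≡ 578
103^8 ≡ 578^2 = 334084 ≡ 441
103^16 ≡ 441^2 = 194481 ≡ 405
103^32 ≡ 405^2 = 164025 ≡ 498
39 = 32 + 4 + 2 + 1, so 103^39 ≡ 498·578·426·103 ≡ 405 (mod 599)
y^r · r^s ≡ 102·405 = 41310 ≡ 578 (mod 599)

578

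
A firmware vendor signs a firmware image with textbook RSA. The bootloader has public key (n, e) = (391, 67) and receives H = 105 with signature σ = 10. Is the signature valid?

σ^2 ≡ 10^2 = 100
σ^4 ≡ 100^2 = 10000 ≡ 225
σ^8 ≡ 225^2 = 50625 ≡ 186
σ^16 ≡ 186^2 = 34596 ≡ 188
σ^32 ≡ 188^2 = 35344 ≡ 154
σ^64 ≡ 154^2 = 23716 ≡ 256
67 = 64 + 2 + 1, so σ^67 ≡ 256·100·10 ≡ 286 (mod 391)
The recovered value 286 does not match the digest 105.

invalid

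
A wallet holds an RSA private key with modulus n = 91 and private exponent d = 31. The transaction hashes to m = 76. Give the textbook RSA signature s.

41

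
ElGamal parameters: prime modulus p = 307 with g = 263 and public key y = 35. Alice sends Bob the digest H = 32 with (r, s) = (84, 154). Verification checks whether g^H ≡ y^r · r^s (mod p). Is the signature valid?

valid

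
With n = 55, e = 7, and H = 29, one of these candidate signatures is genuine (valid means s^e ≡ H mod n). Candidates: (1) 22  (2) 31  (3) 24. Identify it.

3

Candidate 1: Squares mod 55: 22^1≡22, 22^2≡44, 22^4≡11; 7 = 4 + 2 + 1, so 22^7 ≡ 11·44·22 ≡ 33 (mod 55)
Candidate 2: Squares mod 55: 31^1≡31, 31^2≡26, 31^4≡16; 7 = 4 + 2 + 1, so 31^7 ≡ 16·26·31 ≡ 26 (mod 55)
Candidate 3: Squares mod 55: 24^1≡24, 24^2≡26, 24^4≡16; 7 = 4 + 2 + 1, so 24^7 ≡ 16·26·24 ≡ 29 (mod 55)
  → matches H = 29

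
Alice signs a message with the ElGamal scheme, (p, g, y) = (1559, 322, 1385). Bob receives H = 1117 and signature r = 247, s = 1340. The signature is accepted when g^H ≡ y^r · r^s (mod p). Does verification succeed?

passes

Left side g^H mod p:
322^1117 mod 1559 = 414
Right side y^r · r^s mod p:
1385^247 mod 1559 = 1319
247^1340 mod 1559 = 427
1319·427 = 563213 ≡ 414 (mod 1559)
414 ≡ 414 (mod 1559), so the signature is genuine.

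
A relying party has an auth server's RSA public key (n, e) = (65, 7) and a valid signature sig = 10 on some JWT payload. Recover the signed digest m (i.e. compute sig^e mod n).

10

sig^2 ≡ 10^2 = 100 ≡ 35
sig^4 ≡ 35^2 = 1225 ≡ 55
7 = 4 + 2 + 1, so sig^7 ≡ 55·35·10 ≡ 10 (mod 65)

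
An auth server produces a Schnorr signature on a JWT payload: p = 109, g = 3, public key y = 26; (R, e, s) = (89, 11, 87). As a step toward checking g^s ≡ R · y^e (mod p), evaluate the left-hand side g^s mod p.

75

Squares mod 109: 3^1≡3, 3^2≡9, 3^4≡81, 3^8≡21, 3^16≡5, 3^32≡25, 3^64≡80
87 = 64 + 16 + 4 + 2 + 1, so 3^87 ≡ 80·5·81·9·3 ≡ 75 (mod 109)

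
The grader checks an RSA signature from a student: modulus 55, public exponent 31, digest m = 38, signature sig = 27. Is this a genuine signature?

genuine

sig^2 ≡ 27^2 = 729 ≡ 14
sig^4 ≡ 14^2 = 196 ≡ 31
sig^8 ≡ 31^2 = 961 ≡ 26
sig^16 ≡ 26^2 = 676 ≡ 16
31 = 16 + 8 + 4 + 2 + 1, so sig^31 ≡ 16·26·31·14·27 ≡ 38 (mod 55)
sig^31 mod 55 = 38 matches m.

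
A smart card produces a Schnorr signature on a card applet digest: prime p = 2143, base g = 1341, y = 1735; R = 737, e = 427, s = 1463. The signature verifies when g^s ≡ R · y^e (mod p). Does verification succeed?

passes

g^s mod p:
Squares mod 2143: 1341^1≡1341, 1341^2≡304, 1341^4≡267, 1341^8≡570, 1341^16≡1307, 1341^32≡278, 1341^64≡136, 1341^128≡1352, 1341^256≡2068, 1341^512≡1339, 1341^1024≡1373
1463 = 1024 + 256 + 128 + 32 + 16 + 4 + 2 + 1, so 1341^1463 ≡ 1373·2068·1352·278·1307·267·304·1341 ≡ 1290 (mod 2143)
R · y^e mod p:
Squares mod 2143: 1735^1≡1735, 1735^2≡1453, 1735^4≡354, 1735^8≡1022, 1735^16≡843, 1735^32≡1316, 1735^64≡312, 1735^128≡909, 1735^256≡1226
427 = 256 + 128 + 32 + 8 + 2 + 1, so 1735^427 ≡ 1226·909·1316·1022·1453·1735 ≡ 246 (mod 2143)
737·246 = 181302 ≡ 1290 (mod 2143)
1290 ≡ 1290 (mod 2143); signature holds.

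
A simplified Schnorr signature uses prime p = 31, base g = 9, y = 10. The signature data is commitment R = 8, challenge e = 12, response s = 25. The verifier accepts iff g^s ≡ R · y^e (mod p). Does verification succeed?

fails

g^s mod p:
Squares mod 31: 9^1≡9, 9^2≡19, 9^4≡20, 9^8≡28, 9^16≡9
25 = 16 + 8 + 1, so 9^25 ≡ 9·28·9 ≡ 5 (mod 31)
R · y^e mod p:
Squares mod 31: 10^1≡10, 10^2≡7, 10^4≡18, 10^8≡14
12 = 8 + 4, so 10^12 ≡ 14·18 ≡ 4 (mod 31)
8·4 = 32 ≡ 1 (mod 31)
5 ≠ 1; the check fails.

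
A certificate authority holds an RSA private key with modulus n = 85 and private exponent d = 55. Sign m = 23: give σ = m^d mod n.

m^2 ≡ 23^2 = 529 ≡ 19
m^4 ≡ 19^2 = 361 ≡ 21
m^8 ≡ 21^2 = 441 ≡ 16
m^16 ≡ 16^2 = 256 ≡ 1
m^32 ≡ 1^2 = 1
55 = 32 + 16 + 4 + 2 + 1, so m^55 ≡ 1·1·21·19·23 ≡ 82 (mod 85)

82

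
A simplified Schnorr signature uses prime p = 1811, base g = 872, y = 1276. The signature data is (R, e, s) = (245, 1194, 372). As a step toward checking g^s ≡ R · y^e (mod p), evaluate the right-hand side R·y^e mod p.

1276^1194 mod 1811 = 75
R · y^e ≡ 245·75 = 18375 ≡ 265 (mod 1811)

265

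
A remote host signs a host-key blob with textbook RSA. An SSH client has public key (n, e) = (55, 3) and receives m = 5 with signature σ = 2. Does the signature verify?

does not verify

σ^2 ≡ 2^2 = 4
3 = 2 + 1, so σ^3 ≡ 4·2 ≡ 8 (mod 55)
The recovered value 8 does not match the digest 5.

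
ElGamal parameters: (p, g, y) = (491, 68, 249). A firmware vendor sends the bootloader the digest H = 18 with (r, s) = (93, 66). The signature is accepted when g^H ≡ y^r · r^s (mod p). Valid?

yes

Left side g^H mod p:
Squares mod 491: 68^1≡68, 68^2≡205, 68^4≡290, 68^8≡139, 68^16≡172
18 = 16 + 2, so 68^18 ≡ 172·205 ≡ 399 (mod 491)
Right side y^r · r^s mod p:
Squares mod 491: 249^1≡249, 249^2≡135, 249^4≡58, 249^8≡418, 249^16≡419, 249^32≡274, 249^64≡444
93 = 64 + 16 + 8 + 4 + 1, so 249^93 ≡ 444·419·418·58·249 ≡ 298 (mod 491)
Squares mod 491: 93^1≡93, 93^2≡302, 93^4≡369, 93^8≡154, 93^16≡148, 93^32≡300, 93^64≡147
66 = 64 + 2, so 93^66 ≡ 147·302 ≡ 204 (mod 491)
298·204 = 60792 ≡ 399 (mod 491)
399 ≡ 399 (mod 491), so the signature is genuine.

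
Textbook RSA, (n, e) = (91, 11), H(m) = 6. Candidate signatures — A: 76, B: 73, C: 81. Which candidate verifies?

A

Candidate A: Squares mod 91: 76^1≡76, 76^2≡43, 76^4≡29, 76^8≡22; 11 = 8 + 2 + 1, so 76^11 ≡ 22·43·76 ≡ 6 (mod 91)
  → matches H(m) = 6
Candidate B: Squares mod 91: 73^1≡73, 73^2≡51, 73^4≡53, 73^8≡79; 11 = 8 + 2 + 1, so 73^11 ≡ 79·51·73 ≡ 5 (mod 91)
Candidate C: Squares mod 91: 81^1≡81, 81^2≡9, 81^4≡81, 81^8≡9; 11 = 8 + 2 + 1, so 81^11 ≡ 9·9·81 ≡ 9 (mod 91)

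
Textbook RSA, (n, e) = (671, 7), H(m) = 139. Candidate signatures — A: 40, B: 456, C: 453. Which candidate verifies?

C

Candidate A: Squares mod 671: 40^1≡40, 40^2≡258, 40^4≡135; 7 = 4 + 2 + 1, so 40^7 ≡ 135·258·40 ≡ 204 (mod 671)
Candidate B: Squares mod 671: 456^1≡456, 456^2≡597, 456^4≡108; 7 = 4 + 2 + 1, so 456^7 ≡ 108·597·456 ≡ 520 (mod 671)
Candidate C: Squares mod 671: 453^1≡453, 453^2≡554, 453^4≡269; 7 = 4 + 2 + 1, so 453^7 ≡ 269·554·453 ≡ 139 (mod 671)
  → matches H(m) = 139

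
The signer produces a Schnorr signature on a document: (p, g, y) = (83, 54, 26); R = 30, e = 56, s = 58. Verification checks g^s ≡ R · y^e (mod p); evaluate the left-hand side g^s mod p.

41

Squares mod 83: 54^1≡54, 54^2≡11, 54^4≡38, 54^8≡33, 54^16≡10, 54^32≡17
58 = 32 + 16 + 8 + 2, so 54^58 ≡ 17·10·33·11 ≡ 41 (mod 83)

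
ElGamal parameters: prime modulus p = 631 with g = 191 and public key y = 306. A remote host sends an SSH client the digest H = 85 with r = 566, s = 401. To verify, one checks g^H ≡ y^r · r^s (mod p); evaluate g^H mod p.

527

191^2 = 36481 ≡ 514
191^4 ≡ 514^2 = 264196 ≡ 438
191^8 ≡ 438^2 = 191844 ≡ 20
191^16 ≡ 20^2 = 400
191^32 ≡ 400^2 = 160000 ≡ 357
191^64 ≡ 357^2 = 127449 ≡ 618
85 = 64 + 16 + 4 + 1, so 191^85 ≡ 618·400·438·191 ≡ 527 (mod 631)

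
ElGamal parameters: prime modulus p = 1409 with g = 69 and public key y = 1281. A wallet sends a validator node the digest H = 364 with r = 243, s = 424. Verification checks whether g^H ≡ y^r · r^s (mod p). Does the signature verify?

Left side g^H mod p:
Squares mod 1409: 69^1≡69, 69^2≡534, 69^4≡538, 69^8≡599, 69^16≡915, 69^32≡279, 69^64≡346, 69^128≡1360, 69^256≡992
364 = 256 + 64 + 32 + 8 + 4, so 69^364 ≡ 992·346·279·599·538 ≡ 4 (mod 1409)
Right side y^r · r^s mod p:
Squares mod 1409: 1281^1≡1281, 1281^2≡885, 1281^4≡1230, 1281^8≡1043, 1281^16≡101, 1281^32≡338, 1281^64≡115, 1281^128≡544
243 = 128 + 64 + 32 + 16 + 2 + 1, so 1281^243 ≡ 544·115·338·101·885·1281 ≡ 1140 (mod 1409)
Squares mod 1409: 243^1≡243, 243^2≡1280, 243^4≡1142, 243^8≡839, 243^16≡830, 243^32≡1308, 243^64≡338, 243^128≡115, 243^256≡544
424 = 256 + 128 + 32 + 8, so 243^424 ≡ 544·115·1308·839 ≡ 484 (mod 1409)
1140·484 = 551760 ≡ 841 (mod 1409)
4 ≠ 841, so verification fails.

does not verify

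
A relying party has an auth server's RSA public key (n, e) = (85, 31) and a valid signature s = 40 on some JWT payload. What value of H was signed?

s^2 ≡ 40^2 = 1600 ≡ 70
s^4 ≡ 70^2 = 4900 ≡ 55
s^8 ≡ 55^2 = 3025 ≡ 50
s^16 ≡ 50^2 = 2500 ≡ 35
31 = 16 + 8 + 4 + 2 + 1, so s^31 ≡ 35·50·55·70·40 ≡ 20 (mod 85)

20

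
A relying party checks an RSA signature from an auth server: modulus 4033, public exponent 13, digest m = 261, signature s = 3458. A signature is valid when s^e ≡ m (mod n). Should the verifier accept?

s^2 ≡ 3458^2 = 11957764 ≡ 3952
s^4 ≡ 3952^2 = 15618304 ≡ 2528
s^8 ≡ 2528^2 = 6390784 ≡ 2512
13 = 8 + 4 + 1, so s^13 ≡ 2512·2528·3458 ≡ 2736 (mod 4033)
s^13 mod 4033 = 2736, but m = 261.

reject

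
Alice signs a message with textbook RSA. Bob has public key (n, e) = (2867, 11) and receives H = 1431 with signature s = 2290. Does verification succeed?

passes

s^11 mod 2867 = 1431
s^11 mod 2867 = 1431 matches H.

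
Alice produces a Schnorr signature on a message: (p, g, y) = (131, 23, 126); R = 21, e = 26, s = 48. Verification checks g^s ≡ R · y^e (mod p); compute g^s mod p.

23^2 = 529 ≡ 5
23^4 ≡ 5^2 = 25
23^8 ≡ 25^2 = 625 ≡ 101
23^16 ≡ 101^2 = 10201 ≡ 114
23^32 ≡ 114^2 = 12996 ≡ 27
48 = 32 + 16, so 23^48 ≡ 27·114 ≡ 65 (mod 131)

65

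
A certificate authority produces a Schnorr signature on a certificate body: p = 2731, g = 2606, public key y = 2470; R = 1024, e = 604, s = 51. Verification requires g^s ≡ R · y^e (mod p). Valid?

g^s mod p:
2606^2 = 6791236 ≡ 1970
2606^4 ≡ 1970^2 = 3880900 ≡ 149
2606^8 ≡ 149^2 = 22201 ≡ 353
2606^16 ≡ 353^2 = 124609 ≡ 1714
2606^32 ≡ 1714^2 = 2937796 ≡ 1971
51 = 32 + 16 + 2 + 1, so 2606^51 ≡ 1971·1714·1970·2606 ≡ 228 (mod 2731)
R · y^e mod p:
2470^2 = 6100900 ≡ 2577
2470^4 ≡ 2577^2 = 6640929 ≡ 1868
2470^8 ≡ 1868^2 = 3489424 ≡ 1937
2470^16 ≡ 1937^2 = 3751969 ≡ 2306
2470^32 ≡ 2306^2 = 5317636 ≡ 379
2470^64 ≡ 379^2 = 143641 ≡ 1629
2470^128 ≡ 1629^2 = 2653641 ≡ 1840
2470^256 ≡ 1840^2 = 3385600 ≡ 1891
2470^512 ≡ 1891^2 = 3575881 ≡ 1002
604 = 512 + 64 + 16 + 8 + 4, so 2470^604 ≡ 1002·1629·2306·1937·1868 ≡ 2570 (mod 2731)
1024·2570 = 2631680 ≡ 1727 (mod 2731)
228 ≠ 1727; the check fails.

no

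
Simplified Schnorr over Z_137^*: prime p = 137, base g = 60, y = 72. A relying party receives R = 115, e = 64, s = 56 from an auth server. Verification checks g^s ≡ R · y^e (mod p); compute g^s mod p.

60^2 = 3600 ≡ 38
60^4 ≡ 38^2 = 1444 ≡ 74
60^8 ≡ 74^2 = 5476 ≡ 133
60^16 ≡ 133^2 = 17689 ≡ 16
60^32 ≡ 16^2 = 256 ≡ 119
56 = 32 + 16 + 8, so 60^56 ≡ 119·16·133 ≡ 56 (mod 137)

56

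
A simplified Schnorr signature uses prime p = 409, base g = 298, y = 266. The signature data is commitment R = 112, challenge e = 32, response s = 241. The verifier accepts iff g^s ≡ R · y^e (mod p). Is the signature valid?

g^s mod p:
298^2 = 88804 ≡ 51
298^4 ≡ 51^2 = 2601 ≡ 147
298^8 ≡ 147^2 = 21609 ≡ 341
298^16 ≡ 341^2 = 116281 ≡ 125
298^32 ≡ 125^2 = 15625 ≡ 83
298^64 ≡ 83^2 = 6889 ≡ 345
298^128 ≡ 345^2 = 119025 ≡ 6
241 = 128 + 64 + 32 + 16 + 1, so 298^241 ≡ 6·345·83·125·298 ≡ 112 (mod 409)
R · y^e mod p:
266^2 = 70756 ≡ 408
266^4 ≡ 408^2 = 166464 ≡ 1
266^8 ≡ 1^2 = 1
266^16 ≡ 1^2 = 1
266^32 ≡ 1^2 = 1
112·1 = 112 ≡ 112 (mod 409)
112 ≡ 112 (mod 409); signature holds.

valid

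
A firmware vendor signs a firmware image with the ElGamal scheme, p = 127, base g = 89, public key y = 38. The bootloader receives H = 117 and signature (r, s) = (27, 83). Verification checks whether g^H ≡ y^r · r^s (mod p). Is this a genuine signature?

Left side g^H mod p:
89^2 = 7921 ≡ 47
89^4 ≡ 47^2 = 2209 ≡ 50
89^8 ≡ 50^2 = 2500 ≡ 87
89^16 ≡ 87^2 = 7569 ≡ 76
89^32 ≡ 76^2 = 5776 ≡ 61
89^64 ≡ 61^2 = 3721 ≡ 38
117 = 64 + 32 + 16 + 4 + 1, so 89^117 ≡ 38·61·76·50·89 ≡ 95 (mod 127)
Right side y^r · r^s mod p:
38^2 = 1444 ≡ 47
38^4 ≡ 47^2 = 2209 ≡ 50
38^8 ≡ 50^2 = 2500 ≡ 87
38^16 ≡ 87^2 = 7569 ≡ 76
27 = 16 + 8 + 2 + 1, so 38^27 ≡ 76·87·47·38 ≡ 64 (mod 127)
27^2 = 729 ≡ 94
27^4 ≡ 94^2 = 8836 ≡ 73
27^8 ≡ 73^2 = 5329 ≡ 122
27^16 ≡ 122^2 = 14884 ≡ 25
27^32 ≡ 25^2 = 625 ≡ 117
27^64 ≡ 117^2 = 13689 ≡ 100
83 = 64 + 16 + 2 + 1, so 27^83 ≡ 100·25·94·27 ≡ 80 (mod 127)
64·80 = 5120 ≡ 40 (mod 127)
95 ≠ 40, so verification fails.

forged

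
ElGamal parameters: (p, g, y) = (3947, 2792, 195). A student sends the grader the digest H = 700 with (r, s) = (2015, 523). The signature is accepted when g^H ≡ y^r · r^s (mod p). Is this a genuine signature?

forged

Left side g^H mod p:
Squares mod 3947: 2792^1≡2792, 2792^2≡3886, 2792^4≡3721, 2792^8≡3712, 2792^16≡3914, 2792^32≡1089, 2792^64≡1821, 2792^128≡561, 2792^256≡2908, 2792^512≡1990
700 = 512 + 128 + 32 + 16 + 8 + 4, so 2792^700 ≡ 1990·561·1089·3914·3712·3721 ≡ 2775 (mod 3947)
Right side y^r · r^s mod p:
Squares mod 3947: 195^1≡195, 195^2≡2502, 195^4≡62, 195^8≡3844, 195^16≡2715, 195^32≡2176, 195^64≡2523, 195^128≡2965, 195^256≡1256, 195^512≡2683, 195^1024≡3108
2015 = 1024 + 512 + 256 + 128 + 64 + 16 + 8 + 4 + 2 + 1, so 195^2015 ≡ 3108·2683·1256·2965·2523·2715·3844·62·2502·195 ≡ 1769 (mod 3947)
Squares mod 3947: 2015^1≡2015, 2015^2≡2709, 2015^4≡1208, 2015^8≡2821, 2015^16≡889, 2015^32≡921, 2015^64≡3583, 2015^128≡2245, 2015^256≡3653, 2015^512≡3549
523 = 512 + 8 + 2 + 1, so 2015^523 ≡ 3549·2821·2709·2015 ≡ 1050 (mod 3947)
1769·1050 = 1857450 ≡ 2360 (mod 3947)
2775 ≠ 2360, so verification fails.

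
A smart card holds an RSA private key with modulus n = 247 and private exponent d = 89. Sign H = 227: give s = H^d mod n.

H^2 ≡ 227^2 = 51529 ≡ 153
H^4 ≡ 153^2 = 23409 ≡ 191
H^8 ≡ 191^2 = 36481 ≡ 172
H^16 ≡ 172^2 = 29584 ≡ 191
H^32 ≡ 191^2 = 36481 ≡ 172
H^64 ≡ 172^2 = 29584 ≡ 191
89 = 64 + 16 + 8 + 1, so H^89 ≡ 191·191·172·227 ≡ 132 (mod 247)

132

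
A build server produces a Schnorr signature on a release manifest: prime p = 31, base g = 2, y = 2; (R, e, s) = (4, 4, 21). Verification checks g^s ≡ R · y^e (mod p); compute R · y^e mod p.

2

2^2 = 4
2^4 ≡ 4^2 = 16
R · y^e ≡ 4·16 = 64 ≡ 2 (mod 31)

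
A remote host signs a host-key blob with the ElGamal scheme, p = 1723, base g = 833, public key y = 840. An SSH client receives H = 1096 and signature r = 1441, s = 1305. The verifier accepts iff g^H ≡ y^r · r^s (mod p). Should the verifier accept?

reject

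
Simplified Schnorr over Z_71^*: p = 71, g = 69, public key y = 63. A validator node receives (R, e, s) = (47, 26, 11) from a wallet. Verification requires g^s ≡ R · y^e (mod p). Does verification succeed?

g^s mod p:
69^2 = 4761 ≡ 4
69^4 ≡ 4^2 = 16
69^8 ≡ 16^2 = 256 ≡ 43
11 = 8 + 2 + 1, so 69^11 ≡ 43·4·69 ≡ 11 (mod 71)
R · y^e mod p:
63^2 = 3969 ≡ 64
63^4 ≡ 64^2 = 4096 ≡ 49
63^8 ≡ 49^2 = 2401 ≡ 58
63^16 ≡ 58^2 = 3364 ≡ 27
26 = 16 + 8 + 2, so 63^26 ≡ 27·58·64 ≡ 43 (mod 71)
47·43 = 2021 ≡ 33 (mod 71)
11 ≠ 33; the check fails.

fails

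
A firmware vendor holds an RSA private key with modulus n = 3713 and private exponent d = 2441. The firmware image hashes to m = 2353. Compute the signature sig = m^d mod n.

m^2 ≡ 2353^2 = 5536609 ≡ 526
m^4 ≡ 526^2 = 276676 ≡ 1914
m^8 ≡ 1914^2 = 3663396 ≡ 2378
m^16 ≡ 2378^2 = 5654884 ≡ 3698
m^32 ≡ 3698^2 = 13675204 ≡ 225
m^64 ≡ 225^2 = 50625 ≡ 2356
m^128 ≡ 2356^2 = 5550736 ≡ 3514
m^256 ≡ 3514^2 = 12348196 ≡ 2471
m^512 ≡ 2471^2 = 6105841 ≡ 1669
m^1024 ≡ 1669^2 = 2785561 ≡ 811
m^2048 ≡ 811^2 = 657721 ≡ 520
2441 = 2048 + 256 + 128 + 8 + 1, so m^2441 ≡ 520·2471·3514·2378·2353 ≡ 732 (mod 3713)

732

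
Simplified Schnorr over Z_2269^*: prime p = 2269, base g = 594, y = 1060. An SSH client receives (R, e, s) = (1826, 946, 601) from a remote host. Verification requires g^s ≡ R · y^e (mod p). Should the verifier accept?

reject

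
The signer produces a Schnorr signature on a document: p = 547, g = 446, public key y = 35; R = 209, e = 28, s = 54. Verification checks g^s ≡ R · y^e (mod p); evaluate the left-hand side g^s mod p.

64

Squares mod 547: 446^1≡446, 446^2≡355, 446^4≡215, 446^8≡277, 446^16≡149, 446^32≡321
54 = 32 + 16 + 4 + 2, so 446^54 ≡ 321·149·215·355 ≡ 64 (mod 547)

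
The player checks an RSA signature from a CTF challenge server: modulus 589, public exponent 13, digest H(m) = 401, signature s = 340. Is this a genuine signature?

s^13 mod 589 = 92
The recovered value 92 does not match the digest 401.

forged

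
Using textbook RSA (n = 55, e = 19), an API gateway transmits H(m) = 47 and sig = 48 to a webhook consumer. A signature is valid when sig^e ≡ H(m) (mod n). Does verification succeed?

passes

Squares mod 55: sig^1≡48, sig^2≡49, sig^4≡36, sig^8≡31, sig^16≡26
19 = 16 + 2 + 1, so sig^19 ≡ 26·49·48 ≡ 47 (mod 55)
Since 47 equals the digest 47, verification succeeds.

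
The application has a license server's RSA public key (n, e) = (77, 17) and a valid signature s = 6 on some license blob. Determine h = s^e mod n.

41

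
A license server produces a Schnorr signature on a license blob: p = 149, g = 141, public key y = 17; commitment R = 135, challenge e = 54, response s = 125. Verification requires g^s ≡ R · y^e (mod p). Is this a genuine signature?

forged

g^s mod p:
Squares mod 149: 141^1≡141, 141^2≡64, 141^4≡73, 141^8≡114, 141^16≡33, 141^32≡46, 141^64≡30
125 = 64 + 32 + 16 + 8 + 4 + 1, so 141^125 ≡ 30·46·33·114·73·141 ≡ 32 (mod 149)
R · y^e mod p:
Squares mod 149: 17^1≡17, 17^2≡140, 17^4≡81, 17^8≡5, 17^16≡25, 17^32≡29
54 = 32 + 16 + 4 + 2, so 17^54 ≡ 29·25·81·140 ≡ 127 (mod 149)
135·127 = 17145 ≡ 10 (mod 149)
32 ≠ 10; the check fails.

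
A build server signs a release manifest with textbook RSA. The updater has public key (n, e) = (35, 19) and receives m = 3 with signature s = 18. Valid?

no

s^2 ≡ 18^2 = 324 ≡ 9
s^4 ≡ 9^2 = 81 ≡ 11
s^8 ≡ 11^2 = 121 ≡ 16
s^16 ≡ 16^2 = 256 ≡ 11
19 = 16 + 2 + 1, so s^19 ≡ 11·9·18 ≡ 32 (mod 35)
The recovered value 32 does not match the digest 3.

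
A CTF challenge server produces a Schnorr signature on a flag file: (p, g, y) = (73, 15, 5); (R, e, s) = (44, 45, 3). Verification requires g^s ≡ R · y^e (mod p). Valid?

no

g^s mod p:
15^2 = 225 ≡ 6
3 = 2 + 1, so 15^3 ≡ 6·15 ≡ 17 (mod 73)
R · y^e mod p:
5^2 = 25
5^4 ≡ 25^2 = 625 ≡ 41
5^8 ≡ 41^2 = 1681 ≡ 2
5^16 ≡ 2^2 = 4
5^32 ≡ 4^2 = 16
45 = 32 + 8 + 4 + 1, so 5^45 ≡ 16·2·41·5 ≡ 63 (mod 73)
44·63 = 2772 ≡ 71 (mod 73)
17 ≠ 71; the check fails.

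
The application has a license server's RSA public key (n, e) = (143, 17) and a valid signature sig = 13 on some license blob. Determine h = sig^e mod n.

117

sig^2 ≡ 13^2 = 169 ≡ 26
sig^4 ≡ 26^2 = 676 ≡ 104
sig^8 ≡ 104^2 = 10816 ≡ 91
sig^16 ≡ 91^2 = 8281 ≡ 130
17 = 16 + 1, so sig^17 ≡ 130·13 ≡ 117 (mod 143)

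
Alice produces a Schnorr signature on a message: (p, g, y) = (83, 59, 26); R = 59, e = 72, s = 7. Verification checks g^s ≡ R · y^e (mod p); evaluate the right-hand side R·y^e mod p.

12

Squares mod 83: 26^1≡26, 26^2≡12, 26^4≡61, 26^8≡69, 26^16≡30, 26^32≡70, 26^64≡3
72 = 64 + 8, so 26^72 ≡ 3·69 ≡ 41 (mod 83)
R · y^e ≡ 59·41 = 2419 ≡ 12 (mod 83)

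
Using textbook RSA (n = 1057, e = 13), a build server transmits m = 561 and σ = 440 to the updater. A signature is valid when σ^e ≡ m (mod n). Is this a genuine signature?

forged

σ^2 ≡ 440^2 = 193600 ≡ 169
σ^4 ≡ 169^2 = 28561 ≡ 22
σ^8 ≡ 22^2 = 484
13 = 8 + 4 + 1, so σ^13 ≡ 484·22·440 ≡ 496 (mod 1057)
σ^13 mod 1057 = 496, but m = 561.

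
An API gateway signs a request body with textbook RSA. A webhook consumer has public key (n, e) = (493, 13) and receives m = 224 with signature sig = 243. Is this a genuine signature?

Squares mod 493: sig^1≡243, sig^2≡382, sig^4≡489, sig^8≡16
13 = 8 + 4 + 1, so sig^13 ≡ 16·489·243 ≡ 224 (mod 493)
sig^13 mod 493 = 224 matches m.

genuine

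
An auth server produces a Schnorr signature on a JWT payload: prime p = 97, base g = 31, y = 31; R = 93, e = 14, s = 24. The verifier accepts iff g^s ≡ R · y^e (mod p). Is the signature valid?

invalid

g^s mod p:
31^2 = 961 ≡ 88
31^4 ≡ 88^2 = 7744 ≡ 81
31^8 ≡ 81^2 = 6561 ≡ 62
31^16 ≡ 62^2 = 3844 ≡ 61
24 = 16 + 8, so 31^24 ≡ 61·62 ≡ 96 (mod 97)
R · y^e mod p:
31^2 = 961 ≡ 88
31^4 ≡ 88^2 = 7744 ≡ 81
31^8 ≡ 81^2 = 6561 ≡ 62
14 = 8 + 4 + 2, so 31^14 ≡ 62·81·88 ≡ 4 (mod 97)
93·4 = 372 ≡ 81 (mod 97)
96 ≠ 81; the check fails.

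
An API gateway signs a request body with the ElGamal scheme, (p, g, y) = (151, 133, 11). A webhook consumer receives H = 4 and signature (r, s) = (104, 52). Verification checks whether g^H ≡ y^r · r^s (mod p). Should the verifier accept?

accept

Left side g^H mod p:
133^2 = 17689 ≡ 22
133^4 ≡ 22^2 = 484 ≡ 31
Right side y^r · r^s mod p:
11^2 = 121
11^4 ≡ 121^2 = 14641 ≡ 145
11^8 ≡ 145^2 = 21025 ≡ 36
11^16 ≡ 36^2 = 1296 ≡ 88
11^32 ≡ 88^2 = 7744 ≡ 43
11^64 ≡ 43^2 = 1849 ≡ 37
104 = 64 + 32 + 8, so 11^104 ≡ 37·43·36 ≡ 47 (mod 151)
104^2 = 10816 ≡ 95
104^4 ≡ 95^2 = 9025 ≡ 116
104^8 ≡ 116^2 = 13456 ≡ 17
104^16 ≡ 17^2 = 289 ≡ 138
104^32 ≡ 138^2 = 19044 ≡ 18
52 = 32 + 16 + 4, so 104^52 ≡ 18·138·116 ≡ 36 (mod 151)
47·36 = 1692 ≡ 31 (mod 151)
31 ≡ 31 (mod 151), so the signature is genuine.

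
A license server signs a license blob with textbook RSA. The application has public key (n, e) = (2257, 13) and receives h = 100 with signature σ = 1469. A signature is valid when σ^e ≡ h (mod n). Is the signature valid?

valid

σ^2 ≡ 1469^2 = 2157961 ≡ 269
σ^4 ≡ 269^2 = 72361 ≡ 137
σ^8 ≡ 137^2 = 18769 ≡ 713
13 = 8 + 4 + 1, so σ^13 ≡ 713·137·1469 ≡ 100 (mod 2257)
σ^13 mod 2257 = 100 matches h.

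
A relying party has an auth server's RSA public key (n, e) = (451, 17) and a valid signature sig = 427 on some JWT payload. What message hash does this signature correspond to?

sig^2 ≡ 427^2 = 182329 ≡ 125
sig^4 ≡ 125^2 = 15625 ≡ 291
sig^8 ≡ 291^2 = 84681 ≡ 344
sig^16 ≡ 344^2 = 118336 ≡ 174
17 = 16 + 1, so sig^17 ≡ 174·427 ≡ 334 (mod 451)

334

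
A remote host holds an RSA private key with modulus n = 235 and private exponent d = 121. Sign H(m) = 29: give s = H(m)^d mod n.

219

(H(m))^2 ≡ 29^2 = 841 ≡ 136
(H(m))^4 ≡ 136^2 = 18496 ≡ 166
(H(m))^8 ≡ 166^2 = 27556 ≡ 61
(H(m))^16 ≡ 61^2 = 3721 ≡ 196
(H(m))^32 ≡ 196^2 = 38416 ≡ 111
(H(m))^64 ≡ 111^2 = 12321 ≡ 101
121 = 64 + 32 + 16 + 8 + 1, so (H(m))^121 ≡ 101·111·196·61·29 ≡ 219 (mod 235)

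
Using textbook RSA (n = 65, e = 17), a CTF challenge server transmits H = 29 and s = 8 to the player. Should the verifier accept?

reject

Squares mod 65: s^1≡8, s^2≡64, s^4≡1, s^8≡1, s^16≡1
17 = 16 + 1, so s^17 ≡ 1·8 ≡ 8 (mod 65)
8 ≠ 29, so verification fails.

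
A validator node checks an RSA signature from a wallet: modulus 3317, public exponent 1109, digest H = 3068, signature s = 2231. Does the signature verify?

s^2 ≡ 2231^2 = 4977361 ≡ 1861
s^4 ≡ 1861^2 = 3463321 ≡ 373
s^8 ≡ 373^2 = 139129 ≡ 3132
s^16 ≡ 3132^2 = 9809424 ≡ 1055
s^32 ≡ 1055^2 = 1113025 ≡ 1830
s^64 ≡ 1830^2 = 3348900 ≡ 2047
s^128 ≡ 2047^2 = 4190209 ≡ 838
s^256 ≡ 838^2 = 702244 ≡ 2357
s^512 ≡ 2357^2 = 5555449 ≡ 2791
s^1024 ≡ 2791^2 = 7789681 ≡ 1365
1109 = 1024 + 64 + 16 + 4 + 1, so s^1109 ≡ 1365·2047·1055·373·2231 ≡ 3068 (mod 3317)
Since 3068 equals the digest 3068, verification succeeds.

verifies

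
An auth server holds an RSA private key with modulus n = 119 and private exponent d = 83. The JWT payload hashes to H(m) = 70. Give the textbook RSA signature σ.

42

(H(m))^2 ≡ 70^2 = 4900 ≡ 21
(H(m))^4 ≡ 21^2 = 441 ≡ 84
(H(m))^8 ≡ 84^2 = 7056 ≡ 35
(H(m))^16 ≡ 35^2 = 1225 ≡ 35
(H(m))^32 ≡ 35^2 = 1225 ≡ 35
(H(m))^64 ≡ 35^2 = 1225 ≡ 35
83 = 64 + 16 + 2 + 1, so (H(m))^83 ≡ 35·35·21·70 ≡ 42 (mod 119)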